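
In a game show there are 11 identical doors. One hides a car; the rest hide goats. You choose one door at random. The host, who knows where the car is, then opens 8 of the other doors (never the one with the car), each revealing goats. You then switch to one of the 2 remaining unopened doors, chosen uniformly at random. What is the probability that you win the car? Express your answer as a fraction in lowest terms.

5/11

Your original door holds the car with probability 1/11, so the other 10 collectively hold it with probability 10/11.
The host can always find 8 empty doors to open, so the reveals don't change that 10/11; it is now spread over the 2 remaining unopened doors.
P(win by switching) = (10/11) · (1/2) = 5/11.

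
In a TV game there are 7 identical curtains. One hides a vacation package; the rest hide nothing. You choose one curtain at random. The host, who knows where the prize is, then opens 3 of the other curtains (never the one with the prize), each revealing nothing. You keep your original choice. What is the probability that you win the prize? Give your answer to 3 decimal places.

The host can always open 3 empty curtains regardless of your choice, so the reveals give no information about your original curtain.
P(win by staying) = 1/7 ≈ 0.143.

0.143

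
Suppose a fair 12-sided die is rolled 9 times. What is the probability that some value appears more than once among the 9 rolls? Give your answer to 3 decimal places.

P(all 9 different) = 12/12 · 11/12 · ··· · 4/12 ≈ 0.015.
P(at least two equal) = 1 − 0.015 = 0.985.

0.985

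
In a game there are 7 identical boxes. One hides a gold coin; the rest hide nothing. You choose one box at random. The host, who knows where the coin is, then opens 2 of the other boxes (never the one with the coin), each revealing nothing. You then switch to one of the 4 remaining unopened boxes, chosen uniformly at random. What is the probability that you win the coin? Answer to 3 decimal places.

0.214

Your original box holds the coin with probability 1/7, so the other 6 collectively hold it with probability 6/7.
The host can always find 2 empty boxes to open, so the reveals don't change that 6/7; it is now spread over the 4 remaining unopened boxes.
P(win by switching) = (6/7) · (1/4) = 3/14 ≈ 0.214.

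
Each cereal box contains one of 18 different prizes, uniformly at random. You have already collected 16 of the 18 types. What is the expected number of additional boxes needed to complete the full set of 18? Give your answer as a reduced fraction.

27

Starting from 16 distinct types, each trial gives a new one with probability (18−i)/18 when i types are held, so the wait for the next new type is 18/(18−i).
E = 18/2 + 18/1 = 27.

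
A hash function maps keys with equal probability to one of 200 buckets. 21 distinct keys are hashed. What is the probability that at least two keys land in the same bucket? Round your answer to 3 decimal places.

0.663

It's easier to compute the probability that all 21 are distinct.
P(all distinct) = 200/200 · 199/200 · ··· · 180/200 ≈ 0.337.
So the probability of at least one match is 1 − 0.337 = 0.663.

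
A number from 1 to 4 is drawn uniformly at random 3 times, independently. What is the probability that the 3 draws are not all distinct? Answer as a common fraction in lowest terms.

5/8

P(all 3 different) = 4/4 · 3/4 · ··· · 2/4 = 3/8.
P(at least two equal) = 1 − 3/8 = 5/8.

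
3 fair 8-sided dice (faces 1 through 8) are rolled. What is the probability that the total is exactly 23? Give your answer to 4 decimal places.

0.0059

There are 8^3 = 512 equally likely outcomes.
The number of ordered 3-tuples from {1,…,8} summing to 23 is 3.
P(sum = 23) = 3/512 ≈ 0.0059.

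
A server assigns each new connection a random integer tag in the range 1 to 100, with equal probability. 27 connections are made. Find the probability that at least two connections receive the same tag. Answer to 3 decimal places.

0.979

It's easier to compute the probability that all 27 are distinct.
P(all distinct) = 100/100 · 99/100 · ··· · 74/100 ≈ 0.021.
So the probability of at least one match is 1 − 0.021 = 0.979.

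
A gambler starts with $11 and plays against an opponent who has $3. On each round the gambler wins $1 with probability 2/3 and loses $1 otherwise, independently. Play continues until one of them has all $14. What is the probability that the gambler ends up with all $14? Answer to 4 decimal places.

Let r = q/p = (1/3)/(2/3) = 1/2. The recurrence P(i) = p·P(i+1) + q·P(i−1) with P(0)=0, P(14)=1 gives P(i) = (1 − r^i)/(1 − r^14).
P(11) = (1 − (1/2)^11) / (1 − (1/2)^14) = 16376/16383 ≈ 0.9996.

0.9996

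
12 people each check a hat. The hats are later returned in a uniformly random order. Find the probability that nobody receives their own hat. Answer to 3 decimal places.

This is the derangement probability: permutations of 12 with no fixed point.
D(12) = 12! · (1 − 1/1! + 1/2! − ··· + (−1)^12/12!) = 176214841.
P = 176214841/479001600 = 16019531/43545600 ≈ 0.368.

0.368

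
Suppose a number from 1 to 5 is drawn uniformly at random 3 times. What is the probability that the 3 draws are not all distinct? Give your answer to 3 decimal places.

P(all 3 different) = 5/5 · 4/5 · ··· · 3/5 ≈ 0.480.
P(at least two equal) = 1 − 0.480 = 0.520.

0.520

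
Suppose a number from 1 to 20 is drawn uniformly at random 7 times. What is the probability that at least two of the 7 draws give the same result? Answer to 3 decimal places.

0.695

P(all 7 different) = 20/20 · 19/20 · ··· · 14/20 ≈ 0.305.
P(at least two equal) = 1 − 0.305 = 0.695.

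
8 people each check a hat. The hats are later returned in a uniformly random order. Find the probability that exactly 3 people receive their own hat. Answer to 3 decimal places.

Choose which 3 of the 8 are fixed: C(8,3) = 56 ways.
The remaining 5 must have no fixed point: D(5) = 44.
P = 56·44/40320 = 11/180 ≈ 0.061.

0.061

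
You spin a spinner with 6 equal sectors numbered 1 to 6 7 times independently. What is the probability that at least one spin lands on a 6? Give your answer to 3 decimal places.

0.721

P(no spin lands on a 6) = (5/6)^7 ≈ 0.279.
P(at least one) = 1 − 0.279 = 0.721.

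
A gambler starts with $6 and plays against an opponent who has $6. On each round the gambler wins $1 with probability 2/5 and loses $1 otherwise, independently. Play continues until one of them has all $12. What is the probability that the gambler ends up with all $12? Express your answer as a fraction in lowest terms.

64/793

Let r = q/p = (3/5)/(2/5) = 3/2. The recurrence P(i) = p·P(i+1) + q·P(i−1) with P(0)=0, P(12)=1 gives P(i) = (1 − r^i)/(1 − r^12).
P(6) = (1 − (3/2)^6) / (1 − (3/2)^12) = 64/793.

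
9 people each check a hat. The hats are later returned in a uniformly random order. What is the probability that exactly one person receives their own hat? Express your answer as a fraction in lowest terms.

Choose which one is fixed: C(9,1) = 9 ways.
The remaining 8 must have no fixed point: D(8) = 14833.
P = 9·14833/362880 = 2119/5760.

2119/5760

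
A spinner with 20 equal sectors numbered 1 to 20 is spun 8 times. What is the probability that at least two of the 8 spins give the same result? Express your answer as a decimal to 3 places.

P(all 8 different) = 20/20 · 19/20 · ··· · 13/20 ≈ 0.198.
P(at least two equal) = 1 − 0.198 = 0.802.

0.802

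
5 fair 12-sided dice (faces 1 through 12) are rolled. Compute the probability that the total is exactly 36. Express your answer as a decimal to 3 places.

There are 12^5 = 248832 equally likely outcomes.
The number of ordered 5-tuples from {1,…,12} summing to 36 is 11385.
P(sum = 36) = 11385/248832 = 1265/27648 ≈ 0.046.

0.046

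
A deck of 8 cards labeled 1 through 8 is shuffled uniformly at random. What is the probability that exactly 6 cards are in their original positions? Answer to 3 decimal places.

0.001

Choose which 6 of the 8 are fixed: C(8,6) = 28 ways.
The remaining 2 must have no fixed point: D(2) = 1.
P = 28·1/40320 = 1/1440 ≈ 0.001.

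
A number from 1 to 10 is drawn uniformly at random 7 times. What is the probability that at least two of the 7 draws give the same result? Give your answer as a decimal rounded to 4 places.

P(all 7 different) = 10/10 · 9/10 · ··· · 4/10 ≈ 0.0605.
P(at least two equal) = 1 − 0.0605 = 0.9395.

0.9395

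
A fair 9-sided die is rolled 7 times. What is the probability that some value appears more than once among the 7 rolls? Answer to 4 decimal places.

0.9621

P(all 7 different) = 9/9 · 8/9 · ··· · 3/9 ≈ 0.0379.
P(at least two equal) = 1 − 0.0379 = 0.9621.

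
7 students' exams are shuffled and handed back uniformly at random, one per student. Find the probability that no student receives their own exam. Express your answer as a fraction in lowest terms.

This is the derangement probability: permutations of 7 with no fixed point.
D(7) = 7! · (1 − 1/1! + 1/2! − ··· + (−1)^7/7!) = 1854.
P = 1854/5040 = 103/280.

103/280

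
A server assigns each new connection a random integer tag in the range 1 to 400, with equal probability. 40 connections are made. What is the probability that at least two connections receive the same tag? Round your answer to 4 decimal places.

It's easier to compute the probability that all 40 are distinct.
P(all distinct) = 400/400 · 399/400 · ··· · 361/400 ≈ 0.1330.
So the probability of at least one match is 1 − 0.1330 = 0.8670.

0.8670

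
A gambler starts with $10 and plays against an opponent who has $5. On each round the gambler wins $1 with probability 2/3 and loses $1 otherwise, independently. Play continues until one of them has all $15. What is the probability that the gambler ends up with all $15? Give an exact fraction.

Let r = q/p = (1/3)/(2/3) = 1/2. The recurrence P(i) = p·P(i+1) + q·P(i−1) with P(0)=0, P(15)=1 gives P(i) = (1 − r^i)/(1 − r^15).
P(10) = (1 − (1/2)^10) / (1 − (1/2)^15) = 1056/1057.

1056/1057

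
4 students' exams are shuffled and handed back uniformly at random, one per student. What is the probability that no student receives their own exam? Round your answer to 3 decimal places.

This is the derangement probability: permutations of 4 with no fixed point.
D(4) = 4! · (1 − 1/1! + 1/2! − ··· + (−1)^4/4!) = 9.
P = 9/24 = 3/8 ≈ 0.375.

0.375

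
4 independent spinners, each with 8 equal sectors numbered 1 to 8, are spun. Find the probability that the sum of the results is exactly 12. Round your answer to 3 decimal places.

There are 8^4 = 4096 equally likely outcomes.
The number of ordered 4-tuples from {1,…,8} summing to 12 is 161.
P(sum = 12) = 161/4096 ≈ 0.039.

0.039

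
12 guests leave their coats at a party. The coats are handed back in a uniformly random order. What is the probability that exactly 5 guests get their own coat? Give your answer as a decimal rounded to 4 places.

Choose which 5 of the 12 are fixed: C(12,5) = 792 ways.
The remaining 7 must have no fixed point: D(7) = 1854.
P = 792·1854/479001600 = 103/33600 ≈ 0.0031.

0.0031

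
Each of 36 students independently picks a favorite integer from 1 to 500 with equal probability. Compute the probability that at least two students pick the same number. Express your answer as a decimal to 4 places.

0.7250

It's easier to compute the probability that all 36 are distinct.
P(all distinct) = 500/500 · 499/500 · ··· · 465/500 ≈ 0.2750.
So the probability of at least one match is 1 − 0.2750 = 0.7250.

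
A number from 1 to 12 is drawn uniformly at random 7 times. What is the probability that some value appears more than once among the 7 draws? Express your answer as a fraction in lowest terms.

3071/3456

P(all 7 different) = 12/12 · 11/12 · ··· · 6/12 = 385/3456.
P(at least two equal) = 1 − 385/3456 = 3071/3456.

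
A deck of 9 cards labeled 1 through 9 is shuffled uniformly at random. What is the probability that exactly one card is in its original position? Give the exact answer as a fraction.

Choose which one is fixed: C(9,1) = 9 ways.
The remaining 8 must have no fixed point: D(8) = 14833.
P = 9·14833/362880 = 2119/5760.

2119/5760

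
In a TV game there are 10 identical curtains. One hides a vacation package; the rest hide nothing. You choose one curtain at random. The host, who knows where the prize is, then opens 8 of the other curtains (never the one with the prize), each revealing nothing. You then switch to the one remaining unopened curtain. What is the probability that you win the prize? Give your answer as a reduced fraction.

Your original curtain holds the prize with probability 1/10, so the other 9 collectively hold it with probability 9/10.
The host can always find 8 empty curtains to open, so the reveals don't change that 9/10; it is now spread over the 1 remaining unopened curtain.
P(win by switching) = (9/10) · (1/1) = 9/10.

9/10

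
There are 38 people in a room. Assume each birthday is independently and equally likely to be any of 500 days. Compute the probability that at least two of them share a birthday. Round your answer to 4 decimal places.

It's easier to compute the probability that all 38 are distinct.
P(all distinct) = 500/500 · 499/500 · ··· · 463/500 ≈ 0.2363.
So the probability of at least one match is 1 − 0.2363 = 0.7637.

0.7637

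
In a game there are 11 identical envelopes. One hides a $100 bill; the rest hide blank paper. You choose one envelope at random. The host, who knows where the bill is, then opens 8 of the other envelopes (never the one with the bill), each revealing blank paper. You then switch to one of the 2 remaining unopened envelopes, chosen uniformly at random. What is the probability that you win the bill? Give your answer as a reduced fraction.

Your original envelope holds the bill with probability 1/11, so the other 10 collectively hold it with probability 10/11.
The host can always find 8 empty envelopes to open, so the reveals don't change that 10/11; it is now spread over the 2 remaining unopened envelopes.
P(win by switching) = (10/11) · (1/2) = 5/11.

5/11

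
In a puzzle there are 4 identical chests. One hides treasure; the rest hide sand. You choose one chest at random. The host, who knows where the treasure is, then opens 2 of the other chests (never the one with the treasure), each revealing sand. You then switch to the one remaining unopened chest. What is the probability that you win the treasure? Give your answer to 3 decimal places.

Your original chest holds the treasure with probability 1/4, so the other 3 collectively hold it with probability 3/4.
The host can always find 2 empty chests to open, so the reveals don't change that 3/4; it is now spread over the 1 remaining unopened chest.
P(win by switching) = (3/4) · (1/1) = 3/4 ≈ 0.750.

0.750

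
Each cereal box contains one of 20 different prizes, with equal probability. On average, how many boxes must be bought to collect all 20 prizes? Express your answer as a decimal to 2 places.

After i distinct types are collected, each trial gives a new one with probability (20−i)/20, so the expected wait for the next new type is 20/(20−i).
E = 20/20 + 20/19 + 20/18 + 20/17 + 20/16 + 20/15 + 20/14 + 20/13 + 20/12 + 20/11 + 20/10 + 20/9 + 20/8 + 20/7 + 20/6 + 20/5 + 20/4 + 20/3 + 20/2 + 20/1 = 279175675/3879876 ≈ 71.95.

71.95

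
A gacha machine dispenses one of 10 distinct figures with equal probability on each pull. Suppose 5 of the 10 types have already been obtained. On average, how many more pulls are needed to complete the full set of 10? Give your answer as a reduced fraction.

Starting from 5 distinct types, each trial gives a new one with probability (10−i)/10 when i types are held, so the wait for the next new type is 10/(10−i).
E = 10/5 + 10/4 + 10/3 + 10/2 + 10/1 = 137/6.

137/6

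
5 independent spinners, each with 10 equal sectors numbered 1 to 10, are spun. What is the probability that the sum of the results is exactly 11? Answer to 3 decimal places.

0.002

There are 10^5 = 100000 equally likely outcomes.
The number of ordered 5-tuples from {1,…,10} summing to 11 is 210.
P(sum = 11) = 210/100000 = 21/10000 ≈ 0.002.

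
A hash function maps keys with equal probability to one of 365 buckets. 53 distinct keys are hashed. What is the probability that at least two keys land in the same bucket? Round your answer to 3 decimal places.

It's easier to compute the probability that all 53 are distinct.
P(all distinct) = 365/365 · 364/365 · ··· · 313/365 ≈ 0.019.
So the probability of at least one match is 1 − 0.019 = 0.981.

0.981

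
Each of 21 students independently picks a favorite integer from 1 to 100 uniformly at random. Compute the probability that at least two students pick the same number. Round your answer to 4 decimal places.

0.8957

It's easier to compute the probability that all 21 are distinct.
P(all distinct) = 100/100 · 99/100 · ··· · 80/100 ≈ 0.1043.
So the probability of at least one match is 1 − 0.1043 = 0.8957.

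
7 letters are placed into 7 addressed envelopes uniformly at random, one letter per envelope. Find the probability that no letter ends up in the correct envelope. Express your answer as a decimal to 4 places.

This is the derangement probability: permutations of 7 with no fixed point.
D(7) = 7! · (1 − 1/1! + 1/2! − ··· + (−1)^7/7!) = 1854.
P = 1854/5040 = 103/280 ≈ 0.3679.

0.3679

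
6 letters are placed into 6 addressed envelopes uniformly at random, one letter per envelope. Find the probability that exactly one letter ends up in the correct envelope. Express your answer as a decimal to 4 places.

Choose which one is fixed: C(6,1) = 6 ways.
The remaining 5 must have no fixed point: D(5) = 44.
P = 6·44/720 = 11/30 ≈ 0.3667.

0.3667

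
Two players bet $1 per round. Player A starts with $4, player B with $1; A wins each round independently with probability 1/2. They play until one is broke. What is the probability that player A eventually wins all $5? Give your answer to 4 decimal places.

With a fair step, P(i) = ½P(i−1) + ½P(i+1) with P(0)=0, P(5)=1 has the linear solution P(i) = i/5.
P(4) = 4/5 ≈ 0.8000.

0.8000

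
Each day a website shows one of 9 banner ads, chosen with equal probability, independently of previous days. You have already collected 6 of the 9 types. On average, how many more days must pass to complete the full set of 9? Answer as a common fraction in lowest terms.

Starting from 6 distinct types, each trial gives a new one with probability (9−i)/9 when i types are held, so the wait for the next new type is 9/(9−i).
E = 9/3 + 9/2 + 9/1 = 33/2.

33/2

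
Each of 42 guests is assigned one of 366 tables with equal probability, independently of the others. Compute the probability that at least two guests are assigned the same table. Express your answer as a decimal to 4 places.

It's easier to compute the probability that all 42 are distinct.
P(all distinct) = 366/366 · 365/366 · ··· · 325/366 ≈ 0.0866.
So the probability of at least one match is 1 − 0.0866 = 0.9134.

0.9134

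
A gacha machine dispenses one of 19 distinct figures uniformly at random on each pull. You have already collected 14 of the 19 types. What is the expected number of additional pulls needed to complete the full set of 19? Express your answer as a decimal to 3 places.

Starting from 14 distinct types, each trial gives a new one with probability (19−i)/19 when i types are held, so the wait for the next new type is 19/(19−i).
E = 19/5 + 19/4 + 19/3 + 19/2 + 19/1 = 2603/60 ≈ 43.383.

43.383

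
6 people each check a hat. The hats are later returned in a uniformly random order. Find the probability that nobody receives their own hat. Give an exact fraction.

53/144

This is the derangement probability: permutations of 6 with no fixed point.
D(6) = 6! · (1 − 1/1! + 1/2! − ··· + (−1)^6/6!) = 265.
P = 265/720 = 53/144.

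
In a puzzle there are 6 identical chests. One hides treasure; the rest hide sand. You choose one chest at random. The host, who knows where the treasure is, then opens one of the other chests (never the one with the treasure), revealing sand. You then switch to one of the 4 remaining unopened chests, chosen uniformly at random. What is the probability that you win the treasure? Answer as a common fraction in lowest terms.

5/24

Your original chest holds the treasure with probability 1/6, so the other 5 collectively hold it with probability 5/6.
The host can always find an empty chest to open, so this doesn't change that 5/6; it is now spread over the 4 remaining unopened chests.
P(win by switching) = (5/6) · (1/4) = 5/24.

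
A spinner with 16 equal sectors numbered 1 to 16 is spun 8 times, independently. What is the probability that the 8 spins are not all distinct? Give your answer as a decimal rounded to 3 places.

P(all 8 different) = 16/16 · 15/16 · ··· · 9/16 ≈ 0.121.
P(at least two equal) = 1 − 0.121 = 0.879.

0.879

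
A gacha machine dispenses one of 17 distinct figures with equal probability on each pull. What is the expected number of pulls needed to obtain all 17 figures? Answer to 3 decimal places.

After i distinct types are collected, each trial gives a new one with probability (17−i)/17, so the expected wait for the next new type is 17/(17−i).
E = 17/17 + 17/16 + 17/15 + 17/14 + 17/13 + 17/12 + 17/11 + 17/10 + 17/9 + 17/8 + 17/7 + 17/6 + 17/5 + 17/4 + 17/3 + 17/2 + 17/1 = 42142223/720720 ≈ 58.472.

58.472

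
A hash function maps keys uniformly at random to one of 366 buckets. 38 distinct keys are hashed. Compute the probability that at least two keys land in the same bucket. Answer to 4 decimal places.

It's easier to compute the probability that all 38 are distinct.
P(all distinct) = 366/366 · 365/366 · ··· · 329/366 ≈ 0.1367.
So the probability of at least one match is 1 − 0.1367 = 0.8633.

0.8633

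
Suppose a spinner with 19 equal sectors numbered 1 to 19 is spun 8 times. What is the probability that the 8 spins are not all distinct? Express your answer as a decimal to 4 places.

0.8206

P(all 8 different) = 19/19 · 18/19 · ··· · 12/19 ≈ 0.1794.
P(at least two equal) = 1 − 0.1794 = 0.8206.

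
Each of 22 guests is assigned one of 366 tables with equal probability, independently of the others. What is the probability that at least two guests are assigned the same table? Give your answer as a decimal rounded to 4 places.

It's easier to compute the probability that all 22 are distinct.
P(all distinct) = 366/366 · 365/366 · ··· · 345/366 ≈ 0.5252.
So the probability of at least one match is 1 − 0.5252 = 0.4748.

0.4748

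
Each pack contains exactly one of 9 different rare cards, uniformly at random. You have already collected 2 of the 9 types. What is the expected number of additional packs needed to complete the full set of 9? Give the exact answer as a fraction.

3267/140

Starting from 2 distinct types, each trial gives a new one with probability (9−i)/9 when i types are held, so the wait for the next new type is 9/(9−i).
E = 9/7 + 9/6 + 9/5 + 9/4 + 9/3 + 9/2 + 9/1 = 3267/140.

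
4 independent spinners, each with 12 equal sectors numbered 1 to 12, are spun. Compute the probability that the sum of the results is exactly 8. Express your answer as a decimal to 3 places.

There are 12^4 = 20736 equally likely outcomes.
The number of ordered 4-tuples from {1,…,12} summing to 8 is 35.
P(sum = 8) = 35/20736 ≈ 0.002.

0.002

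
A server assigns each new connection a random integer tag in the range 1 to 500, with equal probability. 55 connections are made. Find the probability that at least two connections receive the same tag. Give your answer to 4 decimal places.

It's easier to compute the probability that all 55 are distinct.
P(all distinct) = 500/500 · 499/500 · ··· · 446/500 ≈ 0.0458.
So the probability of at least one match is 1 − 0.0458 = 0.9542.

0.9542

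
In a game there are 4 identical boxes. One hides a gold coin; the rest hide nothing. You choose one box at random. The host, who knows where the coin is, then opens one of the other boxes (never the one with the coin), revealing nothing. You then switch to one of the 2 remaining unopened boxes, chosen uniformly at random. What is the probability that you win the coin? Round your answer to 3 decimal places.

Your original box holds the coin with probability 1/4, so the other 3 collectively hold it with probability 3/4.
The host can always find an empty box to open, so this doesn't change that 3/4; it is now spread over the 2 remaining unopened boxes.
P(win by switching) = (3/4) · (1/2) = 3/8 ≈ 0.375.

0.375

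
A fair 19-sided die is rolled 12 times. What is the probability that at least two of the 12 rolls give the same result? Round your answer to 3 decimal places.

P(all 12 different) = 19/19 · 18/19 · ··· · 8/19 ≈ 0.011.
P(at least two equal) = 1 − 0.011 = 0.989.

0.989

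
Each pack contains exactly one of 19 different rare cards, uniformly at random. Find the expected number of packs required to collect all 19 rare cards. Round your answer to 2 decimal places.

After i distinct types are collected, each trial gives a new one with probability (19−i)/19, so the expected wait for the next new type is 19/(19−i).
E = 19/19 + 19/18 + 19/17 + 19/16 + 19/15 + 19/14 + 19/13 + 19/12 + 19/11 + 19/10 + 19/9 + 19/8 + 19/7 + 19/6 + 19/5 + 19/4 + 19/3 + 19/2 + 19/1 = 275295799/4084080 ≈ 67.41.

67.41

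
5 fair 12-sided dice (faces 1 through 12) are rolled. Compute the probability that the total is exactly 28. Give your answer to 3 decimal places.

There are 12^5 = 248832 equally likely outcomes.
The number of ordered 5-tuples from {1,…,12} summing to 28 is 10725.
P(sum = 28) = 10725/248832 = 3575/82944 ≈ 0.043.

0.043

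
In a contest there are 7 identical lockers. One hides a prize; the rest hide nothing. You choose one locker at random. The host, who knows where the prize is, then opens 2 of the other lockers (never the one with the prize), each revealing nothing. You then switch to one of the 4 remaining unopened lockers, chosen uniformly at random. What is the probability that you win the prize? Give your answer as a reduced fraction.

3/14

Your original locker holds the prize with probability 1/7, so the other 6 collectively hold it with probability 6/7.
The host can always find 2 empty lockers to open, so the reveals don't change that 6/7; it is now spread over the 4 remaining unopened lockers.
P(win by switching) = (6/7) · (1/4) = 3/14.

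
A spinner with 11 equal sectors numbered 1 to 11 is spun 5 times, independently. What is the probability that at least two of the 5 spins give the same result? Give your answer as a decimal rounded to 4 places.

0.6558

P(all 5 different) = 11/11 · 10/11 · ··· · 7/11 ≈ 0.3442.
P(at least two equal) = 1 − 0.3442 = 0.6558.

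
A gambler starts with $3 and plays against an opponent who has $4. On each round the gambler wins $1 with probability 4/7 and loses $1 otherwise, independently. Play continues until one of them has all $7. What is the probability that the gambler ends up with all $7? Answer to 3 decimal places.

Let r = q/p = (3/7)/(4/7) = 3/4. The recurrence P(i) = p·P(i+1) + q·P(i−1) with P(0)=0, P(7)=1 gives P(i) = (1 − r^i)/(1 − r^7).
P(3) = (1 − (3/4)^3) / (1 − (3/4)^7) = 9472/14197 ≈ 0.667.

0.667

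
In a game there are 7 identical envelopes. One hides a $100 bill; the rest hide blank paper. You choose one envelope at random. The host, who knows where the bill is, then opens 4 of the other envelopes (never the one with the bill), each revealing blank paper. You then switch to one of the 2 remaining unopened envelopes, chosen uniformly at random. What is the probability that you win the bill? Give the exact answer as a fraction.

3/7

Your original envelope holds the bill with probability 1/7, so the other 6 collectively hold it with probability 6/7.
The host can always find 4 empty envelopes to open, so the reveals don't change that 6/7; it is now spread over the 2 remaining unopened envelopes.
P(win by switching) = (6/7) · (1/2) = 3/7.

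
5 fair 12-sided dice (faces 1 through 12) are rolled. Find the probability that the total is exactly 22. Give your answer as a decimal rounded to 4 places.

There are 12^5 = 248832 equally likely outcomes.
The number of ordered 5-tuples from {1,…,12} summing to 22 is 5355.
P(sum = 22) = 5355/248832 = 595/27648 ≈ 0.0215.

0.0215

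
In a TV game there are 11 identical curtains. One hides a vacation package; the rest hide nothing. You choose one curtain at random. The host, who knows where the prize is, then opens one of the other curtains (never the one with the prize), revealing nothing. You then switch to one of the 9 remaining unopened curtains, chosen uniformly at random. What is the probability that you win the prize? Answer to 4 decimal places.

Your original curtain holds the prize with probability 1/11, so the other 10 collectively hold it with probability 10/11.
The host can always find an empty curtain to open, so this doesn't change that 10/11; it is now spread over the 9 remaining unopened curtains.
P(win by switching) = (10/11) · (1/9) = 10/99 ≈ 0.1010.

0.1010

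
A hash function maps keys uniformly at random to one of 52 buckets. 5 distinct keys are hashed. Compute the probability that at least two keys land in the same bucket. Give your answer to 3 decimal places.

0.180

It's easier to compute the probability that all 5 are distinct.
P(all distinct) = 52/52 · 51/52 · ··· · 48/52 ≈ 0.820.
So the probability of at least one match is 1 − 0.820 = 0.180.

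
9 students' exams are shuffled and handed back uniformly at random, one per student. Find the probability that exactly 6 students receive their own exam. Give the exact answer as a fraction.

Choose which 6 of the 9 are fixed: C(9,6) = 84 ways.
The remaining 3 must have no fixed point: D(3) = 2.
P = 84·2/362880 = 1/2160.

1/2160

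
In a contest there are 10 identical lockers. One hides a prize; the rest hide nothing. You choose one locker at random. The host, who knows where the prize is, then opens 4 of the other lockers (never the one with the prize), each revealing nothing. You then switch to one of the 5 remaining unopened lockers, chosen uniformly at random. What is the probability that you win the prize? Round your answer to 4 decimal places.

Your original locker holds the prize with probability 1/10, so the other 9 collectively hold it with probability 9/10.
The host can always find 4 empty lockers to open, so the reveals don't change that 9/10; it is now spread over the 5 remaining unopened lockers.
P(win by switching) = (9/10) · (1/5) = 9/50 ≈ 0.1800.

0.1800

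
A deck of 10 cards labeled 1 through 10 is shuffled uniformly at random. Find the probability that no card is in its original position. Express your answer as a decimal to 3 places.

This is the derangement probability: permutations of 10 with no fixed point.
D(10) = 10! · (1 − 1/1! + 1/2! − ··· + (−1)^10/10!) = 1334961.
P = 1334961/3628800 = 16481/44800 ≈ 0.368.

0.368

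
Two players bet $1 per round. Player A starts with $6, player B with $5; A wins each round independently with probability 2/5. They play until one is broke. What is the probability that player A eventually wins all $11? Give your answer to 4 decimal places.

Let r = q/p = (3/5)/(2/5) = 3/2. The recurrence P(i) = p·P(i+1) + q·P(i−1) with P(0)=0, P(11)=1 gives P(i) = (1 − r^i)/(1 − r^11).
P(6) = (1 − (3/2)^6) / (1 − (3/2)^11) = 21280/175099 ≈ 0.1215.

0.1215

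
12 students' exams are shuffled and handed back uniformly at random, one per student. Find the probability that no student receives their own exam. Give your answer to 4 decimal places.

0.3679

This is the derangement probability: permutations of 12 with no fixed point.
D(12) = 12! · (1 − 1/1! + 1/2! − ··· + (−1)^12/12!) = 176214841.
P = 176214841/479001600 = 16019531/43545600 ≈ 0.3679.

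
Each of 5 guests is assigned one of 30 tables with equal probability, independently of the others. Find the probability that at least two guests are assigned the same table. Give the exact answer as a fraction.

1111/3750

It's easier to compute the probability that all 5 are distinct.
P(all distinct) = 30/30 · 29/30 · ··· · 26/30 = 2639/3750.
So the probability of at least one match is 1 − 2639/3750 = 1111/3750.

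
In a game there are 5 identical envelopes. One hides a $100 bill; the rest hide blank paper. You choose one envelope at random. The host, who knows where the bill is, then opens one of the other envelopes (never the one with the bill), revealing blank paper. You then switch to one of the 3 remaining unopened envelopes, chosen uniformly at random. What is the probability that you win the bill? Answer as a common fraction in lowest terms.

4/15

Your original envelope holds the bill with probability 1/5, so the other 4 collectively hold it with probability 4/5.
The host can always find an empty envelope to open, so this doesn't change that 4/5; it is now spread over the 3 remaining unopened envelopes.
P(win by switching) = (4/5) · (1/3) = 4/15.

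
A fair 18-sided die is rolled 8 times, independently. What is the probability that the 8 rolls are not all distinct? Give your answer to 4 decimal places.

P(all 8 different) = 18/18 · 17/18 · ··· · 11/18 ≈ 0.1601.
P(at least two equal) = 1 − 0.1601 = 0.8399.

0.8399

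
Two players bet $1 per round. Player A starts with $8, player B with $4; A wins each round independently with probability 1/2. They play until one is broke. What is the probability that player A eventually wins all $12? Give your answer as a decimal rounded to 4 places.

0.6667

With a fair step, P(i) = ½P(i−1) + ½P(i+1) with P(0)=0, P(12)=1 has the linear solution P(i) = i/12.
P(8) = 8/12 = 2/3 ≈ 0.6667.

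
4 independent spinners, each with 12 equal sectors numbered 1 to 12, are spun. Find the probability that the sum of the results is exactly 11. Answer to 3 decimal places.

0.006

There are 12^4 = 20736 equally likely outcomes.
The number of ordered 4-tuples from {1,…,12} summing to 11 is 120.
P(sum = 11) = 120/20736 = 5/864 ≈ 0.006.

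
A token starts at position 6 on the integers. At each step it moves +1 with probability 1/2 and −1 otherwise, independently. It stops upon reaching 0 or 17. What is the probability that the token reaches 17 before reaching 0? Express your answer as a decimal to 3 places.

0.353

With a fair step, P(i) = ½P(i−1) + ½P(i+1) with P(0)=0, P(17)=1 has the linear solution P(i) = i/17.
P(6) = 6/17 ≈ 0.353.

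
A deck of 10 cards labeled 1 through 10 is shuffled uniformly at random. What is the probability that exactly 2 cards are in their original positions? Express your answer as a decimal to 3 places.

0.184

Choose which 2 of the 10 are fixed: C(10,2) = 45 ways.
The remaining 8 must have no fixed point: D(8) = 14833.
P = 45·14833/3628800 = 2119/11520 ≈ 0.184.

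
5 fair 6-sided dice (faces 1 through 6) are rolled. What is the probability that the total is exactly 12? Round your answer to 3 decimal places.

0.039

There are 6^5 = 7776 equally likely outcomes.
The number of ordered 5-tuples from {1,…,6} summing to 12 is 305.
P(sum = 12) = 305/7776 ≈ 0.039.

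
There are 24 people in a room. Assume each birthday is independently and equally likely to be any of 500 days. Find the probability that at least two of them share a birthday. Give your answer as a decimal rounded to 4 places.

0.4293

It's easier to compute the probability that all 24 are distinct.
P(all distinct) = 500/500 · 499/500 · ··· · 477/500 ≈ 0.5707.
So the probability of at least one match is 1 − 0.5707 = 0.4293.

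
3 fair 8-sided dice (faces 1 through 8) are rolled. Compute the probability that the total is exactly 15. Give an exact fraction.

23/256

There are 8^3 = 512 equally likely outcomes.
The number of ordered 3-tuples from {1,…,8} summing to 15 is 46.
P(sum = 15) = 46/512 = 23/256.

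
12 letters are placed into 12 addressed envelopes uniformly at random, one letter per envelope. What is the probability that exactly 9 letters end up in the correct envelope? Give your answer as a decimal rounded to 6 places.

0.000001

Choose which 9 of the 12 are fixed: C(12,9) = 220 ways.
The remaining 3 must have no fixed point: D(3) = 2.
P = 220·2/479001600 = 1/1088640 ≈ 0.000001.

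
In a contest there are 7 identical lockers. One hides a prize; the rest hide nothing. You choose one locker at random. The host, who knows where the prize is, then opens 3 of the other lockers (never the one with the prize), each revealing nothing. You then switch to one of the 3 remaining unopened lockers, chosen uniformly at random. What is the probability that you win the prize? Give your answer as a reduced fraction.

Your original locker holds the prize with probability 1/7, so the other 6 collectively hold it with probability 6/7.
The host can always find 3 empty lockers to open, so the reveals don't change that 6/7; it is now spread over the 3 remaining unopened lockers.
P(win by switching) = (6/7) · (1/3) = 2/7.

2/7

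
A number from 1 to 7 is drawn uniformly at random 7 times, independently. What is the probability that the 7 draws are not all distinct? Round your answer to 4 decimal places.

0.9939

P(all 7 different) = 7/7 · 6/7 · ··· · 1/7 ≈ 0.0061.
P(at least two equal) = 1 − 0.0061 = 0.9939.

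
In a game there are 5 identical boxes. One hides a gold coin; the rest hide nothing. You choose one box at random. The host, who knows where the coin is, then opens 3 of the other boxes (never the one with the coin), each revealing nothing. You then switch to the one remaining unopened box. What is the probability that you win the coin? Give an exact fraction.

Your original box holds the coin with probability 1/5, so the other 4 collectively hold it with probability 4/5.
The host can always find 3 empty boxes to open, so the reveals don't change that 4/5; it is now spread over the 1 remaining unopened box.
P(win by switching) = (4/5) · (1/1) = 4/5.

4/5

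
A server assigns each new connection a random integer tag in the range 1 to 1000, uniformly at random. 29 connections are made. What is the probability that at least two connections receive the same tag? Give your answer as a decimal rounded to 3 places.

It's easier to compute the probability that all 29 are distinct.
P(all distinct) = 1000/1000 · 999/1000 · ··· · 972/1000 ≈ 0.664.
So the probability of at least one match is 1 − 0.664 = 0.336.

0.336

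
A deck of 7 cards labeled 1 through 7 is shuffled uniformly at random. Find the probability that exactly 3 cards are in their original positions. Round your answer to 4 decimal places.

Choose which 3 of the 7 are fixed: C(7,3) = 35 ways.
The remaining 4 must have no fixed point: D(4) = 9.
P = 35·9/5040 = 1/16 ≈ 0.0625.

0.0625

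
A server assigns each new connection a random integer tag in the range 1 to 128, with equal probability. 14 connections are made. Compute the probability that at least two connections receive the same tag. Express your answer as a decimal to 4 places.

0.5216

It's easier to compute the probability that all 14 are distinct.
P(all distinct) = 128/128 · 127/128 · ··· · 115/128 ≈ 0.4784.
So the probability of at least one match is 1 − 0.4784 = 0.5216.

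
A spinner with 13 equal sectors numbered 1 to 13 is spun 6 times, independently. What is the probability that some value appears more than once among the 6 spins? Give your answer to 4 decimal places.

0.7440

P(all 6 different) = 13/13 · 12/13 · ··· · 8/13 ≈ 0.2560.
P(at least two equal) = 1 − 0.2560 = 0.7440.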